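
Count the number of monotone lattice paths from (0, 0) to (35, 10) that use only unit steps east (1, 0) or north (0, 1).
Number of paths = 3190187286

A monotone lattice path from (0, 0) to (35, 10) consists of 35 east steps and 10 north steps in some order, so it is determined by which 35 of the 45 steps are east. The count is C(45, 35) = 3190187286.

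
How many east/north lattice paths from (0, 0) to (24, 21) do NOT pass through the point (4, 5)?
Number of paths = 2852863864290

Total paths from (0, 0) to (24, 21): C(45, 24) = 3773655750150. Paths through (4, 5): (paths (0, 0) → (4, 5)) × (paths (4, 5) → (24, 21)) = C(9, 4) · C(36, 20) = 126 · 7307872110 = 920791885860. Avoidance count = 3773655750150 − 920791885860 = 2852863864290.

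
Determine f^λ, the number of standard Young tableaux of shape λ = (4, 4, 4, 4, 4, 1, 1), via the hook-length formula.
# SYT of shape (4, 4, 4, 4, 4, 1, 1) = 85357272

Hook-length formula: f^λ = n! / Π hook(c), product over all cells c of the Young diagram. For λ = (4, 4, 4, 4, 4, 1, 1), n = 22 boxes. Hook lengths by row (left-to-right, top-to-bottom): [10, 7, 6, 5]; [9, 6, 5, 4]; [8, 5, 4, 3]; [7, 4, 3, 2]; [6, 3, 2, 1]; [2]; [1]. Product of hooks = 13168189440000. So f^λ = 22! / 13168189440000 = 1124000727777607680000 / 13168189440000 = 85357272.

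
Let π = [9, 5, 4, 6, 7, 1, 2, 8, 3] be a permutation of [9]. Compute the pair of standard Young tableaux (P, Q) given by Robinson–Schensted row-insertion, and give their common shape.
P = [1, 2, 3, 8] / [4, 6, 7] / [5] / [9];  Q = [1, 4, 5, 8] / [2, 7, 9] / [3] / [6];  common shape = (4, 3, 1, 1)

Row-insert the values π_1, π_2, … into P one at a time, bumping the leftmost entry strictly greater than the inserted value down to the next row. The recording tableau Q records, in position (i, j), the step at which that cell was added to P.
  Insert 9 (step 1): P = [9];  Q = [1]
  Insert 5 (step 2): P = [5] / [9];  Q = [1] / [2]
  Insert 4 (step 3): P = [4] / [5] / [9];  Q = [1] / [2] / [3]
  Insert 6 (step 4): P = [4, 6] / [5] / [9];  Q = [1, 4] / [2] / [3]
  Insert 7 (step 5): P = [4, 6, 7] / [5] / [9];  Q = [1, 4, 5] / [2] / [3]
  Insert 1 (step 6): P = [1, 6, 7] / [4] / [5] / [9];  Q = [1, 4, 5] / [2] / [3] / [6]
  Insert 2 (step 7): P = [1, 2, 7] / [4, 6] / [5] / [9];  Q = [1, 4, 5] / [2, 7] / [3] / [6]
  Insert 8 (step 8): P = [1, 2, 7, 8] / [4, 6] / [5] / [9];  Q = [1, 4, 5, 8] / [2, 7] / [3] / [6]
  Insert 3 (step 9): P = [1, 2, 3, 8] / [4, 6, 7] / [5] / [9];  Q = [1, 4, 5, 8] / [2, 7, 9] / [3] / [6]
Final shape: (4, 3, 1, 1).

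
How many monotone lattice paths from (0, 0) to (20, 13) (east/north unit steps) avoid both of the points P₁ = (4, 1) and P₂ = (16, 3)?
Number of paths = 420543151

Inclusion–exclusion. Total paths: C(33, 20) = 573166440. Through P₁: C(5, 4)·C(28, 16) = 152108775. Through P₂: C(19, 16)·C(14, 4) = 969969. Since P₁ is strictly southwest of P₂, a monotone path through both must visit P₁ then P₂; paths through both = C(5, 4)·C(14, 12)·C(14, 4) = 455455. Avoid both = 573166440 − 152108775 − 969969 + 455455 = 420543151.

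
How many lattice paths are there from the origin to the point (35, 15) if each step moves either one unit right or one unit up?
Number of paths = 2250829575120

A monotone lattice path from (0, 0) to (35, 15) consists of 35 east steps and 15 north steps in some order, so it is determined by which 35 of the 50 steps are east. The count is C(50, 35) = 2250829575120.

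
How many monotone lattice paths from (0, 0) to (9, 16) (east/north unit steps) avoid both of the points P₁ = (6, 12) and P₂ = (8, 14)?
Number of paths = 768077

Inclusion–exclusion. Total paths: C(25, 9) = 2042975. Through P₁: C(18, 6)·C(7, 3) = 649740. Through P₂: C(22, 8)·C(3, 1) = 959310. Since P₁ is strictly southwest of P₂, a monotone path through both must visit P₁ then P₂; paths through both = C(18, 6)·C(4, 2)·C(3, 1) = 334152. Avoid both = 2042975 − 649740 − 959310 + 334152 = 768077.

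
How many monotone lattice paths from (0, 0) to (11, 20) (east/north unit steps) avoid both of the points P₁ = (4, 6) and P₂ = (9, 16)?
Number of paths = 39068340

Inclusion–exclusion. Total paths: C(31, 11) = 84672315. Through P₁: C(10, 4)·C(21, 7) = 24418800. Through P₂: C(25, 9)·C(6, 2) = 30644625. Since P₁ is strictly southwest of P₂, a monotone path through both must visit P₁ then P₂; paths through both = C(10, 4)·C(15, 5)·C(6, 2) = 9459450. Avoid both = 84672315 − 24418800 − 30644625 + 9459450 = 39068340.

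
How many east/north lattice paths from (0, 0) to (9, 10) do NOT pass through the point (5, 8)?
Number of paths = 73073

Total paths from (0, 0) to (9, 10): C(19, 9) = 92378. Paths through (5, 8): (paths (0, 0) → (5, 8)) × (paths (5, 8) → (9, 10)) = C(13, 5) · C(6, 4) = 1287 · 15 = 19305. Avoidance count = 92378 − 19305 = 73073.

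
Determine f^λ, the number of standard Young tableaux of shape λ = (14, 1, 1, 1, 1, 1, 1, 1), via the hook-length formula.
# SYT of shape (14, 1, 1, 1, 1, 1, 1, 1) = 77520

Hook-length formula: f^λ = n! / Π hook(c), product over all cells c of the Young diagram. For λ = (14, 1, 1, 1, 1, 1, 1, 1), n = 21 boxes. Hook lengths by row (left-to-right, top-to-bottom): [21, 13, 12, 11, 10, 9, 8, 7, 6, 5, 4, 3, 2, 1]; [7]; [6]; [5]; [4]; [3]; [2]; [1]. Product of hooks = 659067881472000. So f^λ = 21! / 659067881472000 = 51090942171709440000 / 659067881472000 = 77520.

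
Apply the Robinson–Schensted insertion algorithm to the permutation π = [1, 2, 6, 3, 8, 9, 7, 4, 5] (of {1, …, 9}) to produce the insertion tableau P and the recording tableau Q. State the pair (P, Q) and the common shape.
P = [1, 2, 3, 4, 5] / [6, 7, 9] / [8];  Q = [1, 2, 3, 5, 6] / [4, 7, 9] / [8];  common shape = (5, 3, 1)

Row-insert the values π_1, π_2, … into P one at a time, bumping the leftmost entry strictly greater than the inserted value down to the next row. The recording tableau Q records, in position (i, j), the step at which that cell was added to P.
  Insert 1 (step 1): P = [1];  Q = [1]
  Insert 2 (step 2): P = [1, 2];  Q = [1, 2]
  Insert 6 (step 3): P = [1, 2, 6];  Q = [1, 2, 3]
  Insert 3 (step 4): P = [1, 2, 3] / [6];  Q = [1, 2, 3] / [4]
  Insert 8 (step 5): P = [1, 2, 3, 8] / [6];  Q = [1, 2, 3, 5] / [4]
  Insert 9 (step 6): P = [1, 2, 3, 8, 9] / [6];  Q = [1, 2, 3, 5, 6] / [4]
  Insert 7 (step 7): P = [1, 2, 3, 7, 9] / [6, 8];  Q = [1, 2, 3, 5, 6] / [4, 7]
  Insert 4 (step 8): P = [1, 2, 3, 4, 9] / [6, 7] / [8];  Q = [1, 2, 3, 5, 6] / [4, 7] / [8]
  Insert 5 (step 9): P = [1, 2, 3, 4, 5] / [6, 7, 9] / [8];  Q = [1, 2, 3, 5, 6] / [4, 7, 9] / [8]
Final shape: (5, 3, 1).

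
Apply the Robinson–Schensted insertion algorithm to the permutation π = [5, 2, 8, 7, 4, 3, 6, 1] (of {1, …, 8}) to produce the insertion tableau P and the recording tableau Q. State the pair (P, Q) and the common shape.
P = [1, 3, 6] / [2, 7] / [4] / [5] / [8];  Q = [1, 3, 7] / [2, 4] / [5] / [6] / [8];  common shape = (3, 2, 1, 1, 1)

Row-insert the values π_1, π_2, … into P one at a time, bumping the leftmost entry strictly greater than the inserted value down to the next row. The recording tableau Q records, in position (i, j), the step at which that cell was added to P.
  Insert 5 (step 1): P = [5];  Q = [1]
  Insert 2 (step 2): P = [2] / [5];  Q = [1] / [2]
  Insert 8 (step 3): P = [2, 8] / [5];  Q = [1, 3] / [2]
  Insert 7 (step 4): P = [2, 7] / [5, 8];  Q = [1, 3] / [2, 4]
  Insert 4 (step 5): P = [2, 4] / [5, 7] / [8];  Q = [1, 3] / [2, 4] / [5]
  Insert 3 (step 6): P = [2, 3] / [4, 7] / [5] / [8];  Q = [1, 3] / [2, 4] / [5] / [6]
  Insert 6 (step 7): P = [2, 3, 6] / [4, 7] / [5] / [8];  Q = [1, 3, 7] / [2, 4] / [5] / [6]
  Insert 1 (step 8): P = [1, 3, 6] / [2, 7] / [4] / [5] / [8];  Q = [1, 3, 7] / [2, 4] / [5] / [6] / [8]
Final shape: (3, 2, 1, 1, 1).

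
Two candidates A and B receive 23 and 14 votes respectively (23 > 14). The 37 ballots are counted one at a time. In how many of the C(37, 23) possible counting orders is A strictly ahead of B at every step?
Strict-lead orderings = 1485507600

Total orderings of the 37 votes with 23 for A: C(37, 23) = 6107086800. By the Bertrand ballot formula (Cycle Lemma / reflection principle), the number of orderings in which A is strictly ahead of B throughout is (p − q)/(p + q) · C(p + q, p) = (23 − 14)/(23 + 14) · 6107086800 = 1485507600.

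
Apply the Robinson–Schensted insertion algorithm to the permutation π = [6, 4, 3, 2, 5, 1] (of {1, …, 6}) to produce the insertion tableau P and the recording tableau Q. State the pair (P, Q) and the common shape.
P = [1, 5] / [2] / [3] / [4] / [6];  Q = [1, 5] / [2] / [3] / [4] / [6];  common shape = (2, 1, 1, 1, 1)

Row-insert the values π_1, π_2, … into P one at a time, bumping the leftmost entry strictly greater than the inserted value down to the next row. The recording tableau Q records, in position (i, j), the step at which that cell was added to P.
  Insert 6 (step 1): P = [6];  Q = [1]
  Insert 4 (step 2): P = [4] / [6];  Q = [1] / [2]
  Insert 3 (step 3): P = [3] / [4] / [6];  Q = [1] / [2] / [3]
  Insert 2 (step 4): P = [2] / [3] / [4] / [6];  Q = [1] / [2] / [3] / [4]
  Insert 5 (step 5): P = [2, 5] / [3] / [4] / [6];  Q = [1, 5] / [2] / [3] / [4]
  Insert 1 (step 6): P = [1, 5] / [2] / [3] / [4] / [6];  Q = [1, 5] / [2] / [3] / [4] / [6]
Final shape: (2, 1, 1, 1, 1).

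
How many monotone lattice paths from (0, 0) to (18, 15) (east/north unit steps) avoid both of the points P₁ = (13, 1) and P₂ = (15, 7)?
Number of paths = 1008920448

Inclusion–exclusion. Total paths: C(33, 18) = 1037158320. Through P₁: C(14, 13)·C(19, 5) = 162792. Through P₂: C(22, 15)·C(11, 3) = 28139760. Since P₁ is strictly southwest of P₂, a monotone path through both must visit P₁ then P₂; paths through both = C(14, 13)·C(8, 2)·C(11, 3) = 64680. Avoid both = 1037158320 − 162792 − 28139760 + 64680 = 1008920448.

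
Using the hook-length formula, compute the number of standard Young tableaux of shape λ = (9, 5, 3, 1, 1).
# SYT of shape (9, 5, 3, 1, 1) = 16116408

Hook-length formula: f^λ = n! / Π hook(c), product over all cells c of the Young diagram. For λ = (9, 5, 3, 1, 1), n = 19 boxes. Hook lengths by row (left-to-right, top-to-bottom): [13, 10, 9, 7, 6, 4, 3, 2, 1]; [8, 5, 4, 2, 1]; [5, 2, 1]; [2]; [1]. Product of hooks = 7547904000. So f^λ = 19! / 7547904000 = 121645100408832000 / 7547904000 = 16116408.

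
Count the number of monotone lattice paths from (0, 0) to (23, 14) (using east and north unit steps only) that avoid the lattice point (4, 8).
Number of paths = 6019422300

Total paths from (0, 0) to (23, 14): C(37, 23) = 6107086800. Paths through (4, 8): (paths (0, 0) → (4, 8)) × (paths (4, 8) → (23, 14)) = C(12, 4) · C(25, 19) = 495 · 177100 = 87664500. Avoidance count = 6107086800 − 87664500 = 6019422300.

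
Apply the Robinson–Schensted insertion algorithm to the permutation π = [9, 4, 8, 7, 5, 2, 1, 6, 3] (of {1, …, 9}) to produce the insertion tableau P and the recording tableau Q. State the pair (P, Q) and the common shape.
P = [1, 3, 6] / [2, 5] / [4] / [7] / [8] / [9];  Q = [1, 3, 8] / [2, 9] / [4] / [5] / [6] / [7];  common shape = (3, 2, 1, 1, 1, 1)

Row-insert the values π_1, π_2, … into P one at a time, bumping the leftmost entry strictly greater than the inserted value down to the next row. The recording tableau Q records, in position (i, j), the step at which that cell was added to P.
  Insert 9 (step 1): P = [9];  Q = [1]
  Insert 4 (step 2): P = [4] / [9];  Q = [1] / [2]
  Insert 8 (step 3): P = [4, 8] / [9];  Q = [1, 3] / [2]
  Insert 7 (step 4): P = [4, 7] / [8] / [9];  Q = [1, 3] / [2] / [4]
  Insert 5 (step 5): P = [4, 5] / [7] / [8] / [9];  Q = [1, 3] / [2] / [4] / [5]
  Insert 2 (step 6): P = [2, 5] / [4] / [7] / [8] / [9];  Q = [1, 3] / [2] / [4] / [5] / [6]
  Insert 1 (step 7): P = [1, 5] / [2] / [4] / [7] / [8] / [9];  Q = [1, 3] / [2] / [4] / [5] / [6] / [7]
  Insert 6 (step 8): P = [1, 5, 6] / [2] / [4] / [7] / [8] / [9];  Q = [1, 3, 8] / [2] / [4] / [5] / [6] / [7]
  Insert 3 (step 9): P = [1, 3, 6] / [2, 5] / [4] / [7] / [8] / [9];  Q = [1, 3, 8] / [2, 9] / [4] / [5] / [6] / [7]
Final shape: (3, 2, 1, 1, 1, 1).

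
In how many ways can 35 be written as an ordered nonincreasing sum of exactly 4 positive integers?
p(35, 4 parts) = 321

Partitions of n into exactly k parts are in bijection with partitions of n − k into at most k parts (subtract 1 from each part). So p(35, exactly 4) = p(31, parts ≤ 4). Computing via the recurrence p(m, j) = p(m, j−1) + p(m−j, j) gives 321.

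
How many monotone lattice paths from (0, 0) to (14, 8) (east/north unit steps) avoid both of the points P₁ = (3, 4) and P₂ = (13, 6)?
Number of paths = 197529

Inclusion–exclusion. Total paths: C(22, 14) = 319770. Through P₁: C(7, 3)·C(15, 11) = 47775. Through P₂: C(19, 13)·C(3, 1) = 81396. Since P₁ is strictly southwest of P₂, a monotone path through both must visit P₁ then P₂; paths through both = C(7, 3)·C(12, 10)·C(3, 1) = 6930. Avoid both = 319770 − 47775 − 81396 + 6930 = 197529.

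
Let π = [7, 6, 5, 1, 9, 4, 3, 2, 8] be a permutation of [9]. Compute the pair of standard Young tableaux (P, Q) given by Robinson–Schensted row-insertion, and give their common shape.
P = [1, 2, 8] / [3, 9] / [4] / [5] / [6] / [7];  Q = [1, 5, 9] / [2, 6] / [3] / [4] / [7] / [8];  common shape = (3, 2, 1, 1, 1, 1)

Row-insert the values π_1, π_2, … into P one at a time, bumping the leftmost entry strictly greater than the inserted value down to the next row. The recording tableau Q records, in position (i, j), the step at which that cell was added to P.
  Insert 7 (step 1): P = [7];  Q = [1]
  Insert 6 (step 2): P = [6] / [7];  Q = [1] / [2]
  Insert 5 (step 3): P = [5] / [6] / [7];  Q = [1] / [2] / [3]
  Insert 1 (step 4): P = [1] / [5] / [6] / [7];  Q = [1] / [2] / [3] / [4]
  Insert 9 (step 5): P = [1, 9] / [5] / [6] / [7];  Q = [1, 5] / [2] / [3] / [4]
  Insert 4 (step 6): P = [1, 4] / [5, 9] / [6] / [7];  Q = [1, 5] / [2, 6] / [3] / [4]
  Insert 3 (step 7): P = [1, 3] / [4, 9] / [5] / [6] / [7];  Q = [1, 5] / [2, 6] / [3] / [4] / [7]
  Insert 2 (step 8): P = [1, 2] / [3, 9] / [4] / [5] / [6] / [7];  Q = [1, 5] / [2, 6] / [3] / [4] / [7] / [8]
  Insert 8 (step 9): P = [1, 2, 8] / [3, 9] / [4] / [5] / [6] / [7];  Q = [1, 5, 9] / [2, 6] / [3] / [4] / [7] / [8]
Final shape: (3, 2, 1, 1, 1, 1).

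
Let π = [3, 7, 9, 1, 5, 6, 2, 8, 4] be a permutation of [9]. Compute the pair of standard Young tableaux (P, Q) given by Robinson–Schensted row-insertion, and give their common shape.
P = [1, 2, 4, 8] / [3, 5, 6] / [7, 9];  Q = [1, 2, 3, 8] / [4, 5, 6] / [7, 9];  common shape = (4, 3, 2)

Row-insert the values π_1, π_2, … into P one at a time, bumping the leftmost entry strictly greater than the inserted value down to the next row. The recording tableau Q records, in position (i, j), the step at which that cell was added to P.
  Insert 3 (step 1): P = [3];  Q = [1]
  Insert 7 (step 2): P = [3, 7];  Q = [1, 2]
  Insert 9 (step 3): P = [3, 7, 9];  Q = [1, 2, 3]
  Insert 1 (step 4): P = [1, 7, 9] / [3];  Q = [1, 2, 3] / [4]
  Insert 5 (step 5): P = [1, 5, 9] / [3, 7];  Q = [1, 2, 3] / [4, 5]
  Insert 6 (step 6): P = [1, 5, 6] / [3, 7, 9];  Q = [1, 2, 3] / [4, 5, 6]
  Insert 2 (step 7): P = [1, 2, 6] / [3, 5, 9] / [7];  Q = [1, 2, 3] / [4, 5, 6] / [7]
  Insert 8 (step 8): P = [1, 2, 6, 8] / [3, 5, 9] / [7];  Q = [1, 2, 3, 8] / [4, 5, 6] / [7]
  Insert 4 (step 9): P = [1, 2, 4, 8] / [3, 5, 6] / [7, 9];  Q = [1, 2, 3, 8] / [4, 5, 6] / [7, 9]
Final shape: (4, 3, 2).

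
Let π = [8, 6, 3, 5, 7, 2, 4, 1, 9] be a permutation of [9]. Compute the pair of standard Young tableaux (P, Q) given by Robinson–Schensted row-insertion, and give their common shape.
P = [1, 4, 7, 9] / [2, 5] / [3] / [6] / [8];  Q = [1, 4, 5, 9] / [2, 7] / [3] / [6] / [8];  common shape = (4, 2, 1, 1, 1)

Row-insert the values π_1, π_2, … into P one at a time, bumping the leftmost entry strictly greater than the inserted value down to the next row. The recording tableau Q records, in position (i, j), the step at which that cell was added to P.
  Insert 8 (step 1): P = [8];  Q = [1]
  Insert 6 (step 2): P = [6] / [8];  Q = [1] / [2]
  Insert 3 (step 3): P = [3] / [6] / [8];  Q = [1] / [2] / [3]
  Insert 5 (step 4): P = [3, 5] / [6] / [8];  Q = [1, 4] / [2] / [3]
  Insert 7 (step 5): P = [3, 5, 7] / [6] / [8];  Q = [1, 4, 5] / [2] / [3]
  Insert 2 (step 6): P = [2, 5, 7] / [3] / [6] / [8];  Q = [1, 4, 5] / [2] / [3] / [6]
  Insert 4 (step 7): P = [2, 4, 7] / [3, 5] / [6] / [8];  Q = [1, 4, 5] / [2, 7] / [3] / [6]
  Insert 1 (step 8): P = [1, 4, 7] / [2, 5] / [3] / [6] / [8];  Q = [1, 4, 5] / [2, 7] / [3] / [6] / [8]
  Insert 9 (step 9): P = [1, 4, 7, 9] / [2, 5] / [3] / [6] / [8];  Q = [1, 4, 5, 9] / [2, 7] / [3] / [6] / [8]
Final shape: (4, 2, 1, 1, 1).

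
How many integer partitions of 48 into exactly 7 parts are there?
p(48, 7 parts) = 7190

Partitions of n into exactly k parts are in bijection with partitions of n − k into at most k parts (subtract 1 from each part). So p(48, exactly 7) = p(41, parts ≤ 7). Computing via the recurrence p(m, j) = p(m, j−1) + p(m−j, j) gives 7190.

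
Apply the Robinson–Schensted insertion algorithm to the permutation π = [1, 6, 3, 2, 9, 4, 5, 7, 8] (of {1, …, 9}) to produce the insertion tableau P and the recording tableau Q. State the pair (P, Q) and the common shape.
P = [1, 2, 4, 5, 7, 8] / [3, 9] / [6];  Q = [1, 2, 5, 7, 8, 9] / [3, 6] / [4];  common shape = (6, 2, 1)

Row-insert the values π_1, π_2, … into P one at a time, bumping the leftmost entry strictly greater than the inserted value down to the next row. The recording tableau Q records, in position (i, j), the step at which that cell was added to P.
  Insert 1 (step 1): P = [1];  Q = [1]
  Insert 6 (step 2): P = [1, 6];  Q = [1, 2]
  Insert 3 (step 3): P = [1, 3] / [6];  Q = [1, 2] / [3]
  Insert 2 (step 4): P = [1, 2] / [3] / [6];  Q = [1, 2] / [3] / [4]
  Insert 9 (step 5): P = [1, 2, 9] / [3] / [6];  Q = [1, 2, 5] / [3] / [4]
  Insert 4 (step 6): P = [1, 2, 4] / [3, 9] / [6];  Q = [1, 2, 5] / [3, 6] / [4]
  Insert 5 (step 7): P = [1, 2, 4, 5] / [3, 9] / [6];  Q = [1, 2, 5, 7] / [3, 6] / [4]
  Insert 7 (step 8): P = [1, 2, 4, 5, 7] / [3, 9] / [6];  Q = [1, 2, 5, 7, 8] / [3, 6] / [4]
  Insert 8 (step 9): P = [1, 2, 4, 5, 7, 8] / [3, 9] / [6];  Q = [1, 2, 5, 7, 8, 9] / [3, 6] / [4]
Final shape: (6, 2, 1).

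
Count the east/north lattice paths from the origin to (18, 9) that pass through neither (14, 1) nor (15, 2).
Number of paths = 4666680

Inclusion–exclusion. Total paths: C(27, 18) = 4686825. Through P₁: C(15, 14)·C(12, 4) = 7425. Through P₂: C(17, 15)·C(10, 3) = 16320. Since P₁ is strictly southwest of P₂, a monotone path through both must visit P₁ then P₂; paths through both = C(15, 14)·C(2, 1)·C(10, 3) = 3600. Avoid both = 4686825 − 7425 − 16320 + 3600 = 4666680.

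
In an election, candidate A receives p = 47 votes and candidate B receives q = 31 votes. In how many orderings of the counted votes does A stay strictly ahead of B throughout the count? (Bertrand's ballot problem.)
Strict-lead orderings = 1092311999766767521280

Total orderings of the 78 votes with 47 for A: C(78, 47) = 5325020998862991666240. By the Bertrand ballot formula (Cycle Lemma / reflection principle), the number of orderings in which A is strictly ahead of B throughout is (p − q)/(p + q) · C(p + q, p) = (47 − 31)/(47 + 31) · 5325020998862991666240 = 1092311999766767521280.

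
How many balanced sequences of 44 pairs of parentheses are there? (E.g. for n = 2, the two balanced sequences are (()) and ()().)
C_44 = 583300119592996693088040

These balanced parentheses are counted by the Catalan number C_n = (1/(n + 1)) · C(2n, n). For n = 44: C_44 = (1/45) · C(88, 44) = 26248505381684851188961800/45 = 583300119592996693088040.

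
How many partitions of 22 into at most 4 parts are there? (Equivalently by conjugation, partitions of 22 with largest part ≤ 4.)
p(22, parts ≤ 4) = 136

Use the recurrence p(n, m) = p(n, m−1) + p(n−m, m): either the largest part is < m (count p(n, m−1)) or the largest part is exactly m (remove one copy of m, count p(n−m, m)). With p(0, ·) = 1 this gives p(22, parts ≤ 4) = 136. (By conjugating Young diagrams, this also counts partitions of 22 into at most 4 parts.)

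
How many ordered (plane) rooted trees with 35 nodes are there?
C_34 = 812944042149730764

These ordered rooted trees are counted by the Catalan number C_n = (1/(n + 1)) · C(2n, n). For n = 34: C_34 = (1/35) · C(68, 34) = 28453041475240576740/35 = 812944042149730764.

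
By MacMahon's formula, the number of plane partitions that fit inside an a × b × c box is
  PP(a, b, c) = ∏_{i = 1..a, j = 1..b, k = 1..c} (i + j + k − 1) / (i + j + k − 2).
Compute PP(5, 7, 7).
PP(5, 7, 7) = 13710834632352

Evaluate the triple product over i = 1..5, j = 1..7, k = 1..7. The factors are (2/1) · (3/2) · (4/3) · (5/4) · (6/5) · (7/6) · (8/7) · (3/2) · … (245 factors total). The numerators and denominators telescope so the product is an integer; carrying out the multiplication exactly gives PP(5, 7, 7) = 13710834632352.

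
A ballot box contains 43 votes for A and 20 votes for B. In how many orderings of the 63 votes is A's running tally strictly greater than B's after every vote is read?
Strict-lead orderings = 4924395459336045

Total orderings of the 63 votes with 43 for A: C(63, 43) = 13488561475572645. By the Bertrand ballot formula (Cycle Lemma / reflection principle), the number of orderings in which A is strictly ahead of B throughout is (p − q)/(p + q) · C(p + q, p) = (43 − 20)/(43 + 20) · 13488561475572645 = 4924395459336045.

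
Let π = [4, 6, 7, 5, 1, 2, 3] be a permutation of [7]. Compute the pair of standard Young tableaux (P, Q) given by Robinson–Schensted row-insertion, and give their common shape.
P = [1, 2, 3] / [4, 5, 7] / [6];  Q = [1, 2, 3] / [4, 6, 7] / [5];  common shape = (3, 3, 1)

Row-insert the values π_1, π_2, … into P one at a time, bumping the leftmost entry strictly greater than the inserted value down to the next row. The recording tableau Q records, in position (i, j), the step at which that cell was added to P.
  Insert 4 (step 1): P = [4];  Q = [1]
  Insert 6 (step 2): P = [4, 6];  Q = [1, 2]
  Insert 7 (step 3): P = [4, 6, 7];  Q = [1, 2, 3]
  Insert 5 (step 4): P = [4, 5, 7] / [6];  Q = [1, 2, 3] / [4]
  Insert 1 (step 5): P = [1, 5, 7] / [4] / [6];  Q = [1, 2, 3] / [4] / [5]
  Insert 2 (step 6): P = [1, 2, 7] / [4, 5] / [6];  Q = [1, 2, 3] / [4, 6] / [5]
  Insert 3 (step 7): P = [1, 2, 3] / [4, 5, 7] / [6];  Q = [1, 2, 3] / [4, 6, 7] / [5]
Final shape: (3, 3, 1).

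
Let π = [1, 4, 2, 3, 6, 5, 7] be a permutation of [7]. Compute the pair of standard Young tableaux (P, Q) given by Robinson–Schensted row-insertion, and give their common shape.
P = [1, 2, 3, 5, 7] / [4, 6];  Q = [1, 2, 4, 5, 7] / [3, 6];  common shape = (5, 2)

Row-insert the values π_1, π_2, … into P one at a time, bumping the leftmost entry strictly greater than the inserted value down to the next row. The recording tableau Q records, in position (i, j), the step at which that cell was added to P.
  Insert 1 (step 1): P = [1];  Q = [1]
  Insert 4 (step 2): P = [1, 4];  Q = [1, 2]
  Insert 2 (step 3): P = [1, 2] / [4];  Q = [1, 2] / [3]
  Insert 3 (step 4): P = [1, 2, 3] / [4];  Q = [1, 2, 4] / [3]
  Insert 6 (step 5): P = [1, 2, 3, 6] / [4];  Q = [1, 2, 4, 5] / [3]
  Insert 5 (step 6): P = [1, 2, 3, 5] / [4, 6];  Q = [1, 2, 4, 5] / [3, 6]
  Insert 7 (step 7): P = [1, 2, 3, 5, 7] / [4, 6];  Q = [1, 2, 4, 5, 7] / [3, 6]
Final shape: (5, 2).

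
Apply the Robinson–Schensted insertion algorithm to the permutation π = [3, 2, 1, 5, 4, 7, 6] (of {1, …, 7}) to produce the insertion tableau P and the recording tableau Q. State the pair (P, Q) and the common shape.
P = [1, 4, 6] / [2, 5, 7] / [3];  Q = [1, 4, 6] / [2, 5, 7] / [3];  common shape = (3, 3, 1)

Row-insert the values π_1, π_2, … into P one at a time, bumping the leftmost entry strictly greater than the inserted value down to the next row. The recording tableau Q records, in position (i, j), the step at which that cell was added to P.
  Insert 3 (step 1): P = [3];  Q = [1]
  Insert 2 (step 2): P = [2] / [3];  Q = [1] / [2]
  Insert 1 (step 3): P = [1] / [2] / [3];  Q = [1] / [2] / [3]
  Insert 5 (step 4): P = [1, 5] / [2] / [3];  Q = [1, 4] / [2] / [3]
  Insert 4 (step 5): P = [1, 4] / [2, 5] / [3];  Q = [1, 4] / [2, 5] / [3]
  Insert 7 (step 6): P = [1, 4, 7] / [2, 5] / [3];  Q = [1, 4, 6] / [2, 5] / [3]
  Insert 6 (step 7): P = [1, 4, 6] / [2, 5, 7] / [3];  Q = [1, 4, 6] / [2, 5, 7] / [3]
Final shape: (3, 3, 1).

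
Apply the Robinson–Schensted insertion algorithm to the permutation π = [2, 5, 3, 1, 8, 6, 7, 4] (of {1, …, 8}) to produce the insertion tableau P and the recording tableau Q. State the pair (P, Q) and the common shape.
P = [1, 3, 4, 7] / [2, 6] / [5, 8];  Q = [1, 2, 5, 7] / [3, 6] / [4, 8];  common shape = (4, 2, 2)

Row-insert the values π_1, π_2, … into P one at a time, bumping the leftmost entry strictly greater than the inserted value down to the next row. The recording tableau Q records, in position (i, j), the step at which that cell was added to P.
  Insert 2 (step 1): P = [2];  Q = [1]
  Insert 5 (step 2): P = [2, 5];  Q = [1, 2]
  Insert 3 (step 3): P = [2, 3] / [5];  Q = [1, 2] / [3]
  Insert 1 (step 4): P = [1, 3] / [2] / [5];  Q = [1, 2] / [3] / [4]
  Insert 8 (step 5): P = [1, 3, 8] / [2] / [5];  Q = [1, 2, 5] / [3] / [4]
  Insert 6 (step 6): P = [1, 3, 6] / [2, 8] / [5];  Q = [1, 2, 5] / [3, 6] / [4]
  Insert 7 (step 7): P = [1, 3, 6, 7] / [2, 8] / [5];  Q = [1, 2, 5, 7] / [3, 6] / [4]
  Insert 4 (step 8): P = [1, 3, 4, 7] / [2, 6] / [5, 8];  Q = [1, 2, 5, 7] / [3, 6] / [4, 8]
Final shape: (4, 2, 2).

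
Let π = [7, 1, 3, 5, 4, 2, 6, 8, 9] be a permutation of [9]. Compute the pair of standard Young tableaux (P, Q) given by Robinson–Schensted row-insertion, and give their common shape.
P = [1, 2, 4, 6, 8, 9] / [3] / [5] / [7];  Q = [1, 3, 4, 7, 8, 9] / [2] / [5] / [6];  common shape = (6, 1, 1, 1)

Row-insert the values π_1, π_2, … into P one at a time, bumping the leftmost entry strictly greater than the inserted value down to the next row. The recording tableau Q records, in position (i, j), the step at which that cell was added to P.
  Insert 7 (step 1): P = [7];  Q = [1]
  Insert 1 (step 2): P = [1] / [7];  Q = [1] / [2]
  Insert 3 (step 3): P = [1, 3] / [7];  Q = [1, 3] / [2]
  Insert 5 (step 4): P = [1, 3, 5] / [7];  Q = [1, 3, 4] / [2]
  Insert 4 (step 5): P = [1, 3, 4] / [5] / [7];  Q = [1, 3, 4] / [2] / [5]
  Insert 2 (step 6): P = [1, 2, 4] / [3] / [5] / [7];  Q = [1, 3, 4] / [2] / [5] / [6]
  Insert 6 (step 7): P = [1, 2, 4, 6] / [3] / [5] / [7];  Q = [1, 3, 4, 7] / [2] / [5] / [6]
  Insert 8 (step 8): P = [1, 2, 4, 6, 8] / [3] / [5] / [7];  Q = [1, 3, 4, 7, 8] / [2] / [5] / [6]
  Insert 9 (step 9): P = [1, 2, 4, 6, 8, 9] / [3] / [5] / [7];  Q = [1, 3, 4, 7, 8, 9] / [2] / [5] / [6]
Final shape: (6, 1, 1, 1).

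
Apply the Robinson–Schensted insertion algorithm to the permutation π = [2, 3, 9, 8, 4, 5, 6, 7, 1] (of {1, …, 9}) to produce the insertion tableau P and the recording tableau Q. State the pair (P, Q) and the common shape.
P = [1, 3, 4, 5, 6, 7] / [2] / [8] / [9];  Q = [1, 2, 3, 6, 7, 8] / [4] / [5] / [9];  common shape = (6, 1, 1, 1)

Row-insert the values π_1, π_2, … into P one at a time, bumping the leftmost entry strictly greater than the inserted value down to the next row. The recording tableau Q records, in position (i, j), the step at which that cell was added to P.
  Insert 2 (step 1): P = [2];  Q = [1]
  Insert 3 (step 2): P = [2, 3];  Q = [1, 2]
  Insert 9 (step 3): P = [2, 3, 9];  Q = [1, 2, 3]
  Insert 8 (step 4): P = [2, 3, 8] / [9];  Q = [1, 2, 3] / [4]
  Insert 4 (step 5): P = [2, 3, 4] / [8] / [9];  Q = [1, 2, 3] / [4] / [5]
  Insert 5 (step 6): P = [2, 3, 4, 5] / [8] / [9];  Q = [1, 2, 3, 6] / [4] / [5]
  Insert 6 (step 7): P = [2, 3, 4, 5, 6] / [8] / [9];  Q = [1, 2, 3, 6, 7] / [4] / [5]
  Insert 7 (step 8): P = [2, 3, 4, 5, 6, 7] / [8] / [9];  Q = [1, 2, 3, 6, 7, 8] / [4] / [5]
  Insert 1 (step 9): P = [1, 3, 4, 5, 6, 7] / [2] / [8] / [9];  Q = [1, 2, 3, 6, 7, 8] / [4] / [5] / [9]
Final shape: (6, 1, 1, 1).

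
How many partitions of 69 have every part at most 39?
p(69, parts ≤ 39) = 3531320

Use the recurrence p(n, m) = p(n, m−1) + p(n−m, m): either the largest part is < m (count p(n, m−1)) or the largest part is exactly m (remove one copy of m, count p(n−m, m)). With p(0, ·) = 1 this gives p(69, parts ≤ 39) = 3531320. (By conjugating Young diagrams, this also counts partitions of 69 into at most 39 parts.)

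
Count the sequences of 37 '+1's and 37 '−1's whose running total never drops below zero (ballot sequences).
C_37 = 45950804324621742364

These ballot sequences are counted by the Catalan number C_n = (1/(n + 1)) · C(2n, n). For n = 37: C_37 = (1/38) · C(74, 37) = 1746130564335626209832/38 = 45950804324621742364.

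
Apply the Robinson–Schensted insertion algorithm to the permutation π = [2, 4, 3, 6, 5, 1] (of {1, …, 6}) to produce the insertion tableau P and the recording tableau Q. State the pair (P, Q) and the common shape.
P = [1, 3, 5] / [2, 6] / [4];  Q = [1, 2, 4] / [3, 5] / [6];  common shape = (3, 2, 1)

Row-insert the values π_1, π_2, … into P one at a time, bumping the leftmost entry strictly greater than the inserted value down to the next row. The recording tableau Q records, in position (i, j), the step at which that cell was added to P.
  Insert 2 (step 1): P = [2];  Q = [1]
  Insert 4 (step 2): P = [2, 4];  Q = [1, 2]
  Insert 3 (step 3): P = [2, 3] / [4];  Q = [1, 2] / [3]
  Insert 6 (step 4): P = [2, 3, 6] / [4];  Q = [1, 2, 4] / [3]
  Insert 5 (step 5): P = [2, 3, 5] / [4, 6];  Q = [1, 2, 4] / [3, 5]
  Insert 1 (step 6): P = [1, 3, 5] / [2, 6] / [4];  Q = [1, 2, 4] / [3, 5] / [6]
Final shape: (3, 2, 1).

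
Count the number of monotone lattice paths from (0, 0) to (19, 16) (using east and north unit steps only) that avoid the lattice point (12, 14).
Number of paths = 3712251750

Total paths from (0, 0) to (19, 16): C(35, 19) = 4059928950. Paths through (12, 14): (paths (0, 0) → (12, 14)) × (paths (12, 14) → (19, 16)) = C(26, 12) · C(9, 7) = 9657700 · 36 = 347677200. Avoidance count = 4059928950 − 347677200 = 3712251750.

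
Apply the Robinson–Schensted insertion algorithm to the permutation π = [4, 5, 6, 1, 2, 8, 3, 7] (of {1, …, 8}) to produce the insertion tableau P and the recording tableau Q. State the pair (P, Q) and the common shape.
P = [1, 2, 3, 7] / [4, 5, 6, 8];  Q = [1, 2, 3, 6] / [4, 5, 7, 8];  common shape = (4, 4)

Row-insert the values π_1, π_2, … into P one at a time, bumping the leftmost entry strictly greater than the inserted value down to the next row. The recording tableau Q records, in position (i, j), the step at which that cell was added to P.
  Insert 4 (step 1): P = [4];  Q = [1]
  Insert 5 (step 2): P = [4, 5];  Q = [1, 2]
  Insert 6 (step 3): P = [4, 5, 6];  Q = [1, 2, 3]
  Insert 1 (step 4): P = [1, 5, 6] / [4];  Q = [1, 2, 3] / [4]
  Insert 2 (step 5): P = [1, 2, 6] / [4, 5];  Q = [1, 2, 3] / [4, 5]
  Insert 8 (step 6): P = [1, 2, 6, 8] / [4, 5];  Q = [1, 2, 3, 6] / [4, 5]
  Insert 3 (step 7): P = [1, 2, 3, 8] / [4, 5, 6];  Q = [1, 2, 3, 6] / [4, 5, 7]
  Insert 7 (step 8): P = [1, 2, 3, 7] / [4, 5, 6, 8];  Q = [1, 2, 3, 6] / [4, 5, 7, 8]
Final shape: (4, 4).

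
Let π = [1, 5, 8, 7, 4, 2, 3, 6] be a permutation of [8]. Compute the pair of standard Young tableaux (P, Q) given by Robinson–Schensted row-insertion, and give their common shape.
P = [1, 2, 3, 6] / [4, 7] / [5] / [8];  Q = [1, 2, 3, 8] / [4, 7] / [5] / [6];  common shape = (4, 2, 1, 1)

Row-insert the values π_1, π_2, … into P one at a time, bumping the leftmost entry strictly greater than the inserted value down to the next row. The recording tableau Q records, in position (i, j), the step at which that cell was added to P.
  Insert 1 (step 1): P = [1];  Q = [1]
  Insert 5 (step 2): P = [1, 5];  Q = [1, 2]
  Insert 8 (step 3): P = [1, 5, 8];  Q = [1, 2, 3]
  Insert 7 (step 4): P = [1, 5, 7] / [8];  Q = [1, 2, 3] / [4]
  Insert 4 (step 5): P = [1, 4, 7] / [5] / [8];  Q = [1, 2, 3] / [4] / [5]
  Insert 2 (step 6): P = [1, 2, 7] / [4] / [5] / [8];  Q = [1, 2, 3] / [4] / [5] / [6]
  Insert 3 (step 7): P = [1, 2, 3] / [4, 7] / [5] / [8];  Q = [1, 2, 3] / [4, 7] / [5] / [6]
  Insert 6 (step 8): P = [1, 2, 3, 6] / [4, 7] / [5] / [8];  Q = [1, 2, 3, 8] / [4, 7] / [5] / [6]
Final shape: (4, 2, 1, 1).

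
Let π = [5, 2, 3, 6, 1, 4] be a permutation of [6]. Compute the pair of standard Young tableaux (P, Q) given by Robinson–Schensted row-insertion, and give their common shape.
P = [1, 3, 4] / [2, 6] / [5];  Q = [1, 3, 4] / [2, 6] / [5];  common shape = (3, 2, 1)

Row-insert the values π_1, π_2, … into P one at a time, bumping the leftmost entry strictly greater than the inserted value down to the next row. The recording tableau Q records, in position (i, j), the step at which that cell was added to P.
  Insert 5 (step 1): P = [5];  Q = [1]
  Insert 2 (step 2): P = [2] / [5];  Q = [1] / [2]
  Insert 3 (step 3): P = [2, 3] / [5];  Q = [1, 3] / [2]
  Insert 6 (step 4): P = [2, 3, 6] / [5];  Q = [1, 3, 4] / [2]
  Insert 1 (step 5): P = [1, 3, 6] / [2] / [5];  Q = [1, 3, 4] / [2] / [5]
  Insert 4 (step 6): P = [1, 3, 4] / [2, 6] / [5];  Q = [1, 3, 4] / [2, 6] / [5]
Final shape: (3, 2, 1).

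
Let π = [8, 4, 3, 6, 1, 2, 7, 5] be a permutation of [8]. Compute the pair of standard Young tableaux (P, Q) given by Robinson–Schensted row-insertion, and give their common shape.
P = [1, 2, 5] / [3, 6, 7] / [4] / [8];  Q = [1, 4, 7] / [2, 6, 8] / [3] / [5];  common shape = (3, 3, 1, 1)

Row-insert the values π_1, π_2, … into P one at a time, bumping the leftmost entry strictly greater than the inserted value down to the next row. The recording tableau Q records, in position (i, j), the step at which that cell was added to P.
  Insert 8 (step 1): P = [8];  Q = [1]
  Insert 4 (step 2): P = [4] / [8];  Q = [1] / [2]
  Insert 3 (step 3): P = [3] / [4] / [8];  Q = [1] / [2] / [3]
  Insert 6 (step 4): P = [3, 6] / [4] / [8];  Q = [1, 4] / [2] / [3]
  Insert 1 (step 5): P = [1, 6] / [3] / [4] / [8];  Q = [1, 4] / [2] / [3] / [5]
  Insert 2 (step 6): P = [1, 2] / [3, 6] / [4] / [8];  Q = [1, 4] / [2, 6] / [3] / [5]
  Insert 7 (step 7): P = [1, 2, 7] / [3, 6] / [4] / [8];  Q = [1, 4, 7] / [2, 6] / [3] / [5]
  Insert 5 (step 8): P = [1, 2, 5] / [3, 6, 7] / [4] / [8];  Q = [1, 4, 7] / [2, 6, 8] / [3] / [5]
Final shape: (3, 3, 1, 1).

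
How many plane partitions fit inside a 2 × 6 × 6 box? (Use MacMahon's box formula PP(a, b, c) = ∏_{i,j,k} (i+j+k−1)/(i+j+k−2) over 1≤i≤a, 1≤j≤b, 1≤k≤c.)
PP(2, 6, 6) = 226512

Evaluate the triple product over i = 1..2, j = 1..6, k = 1..6. The factors are (2/1) · (3/2) · (4/3) · (5/4) · (6/5) · (7/6) · (3/2) · (4/3) · … (72 factors total). The numerators and denominators telescope so the product is an integer; carrying out the multiplication exactly gives PP(2, 6, 6) = 226512.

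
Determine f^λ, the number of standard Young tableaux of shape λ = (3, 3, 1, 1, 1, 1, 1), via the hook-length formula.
# SYT of shape (3, 3, 1, 1, 1, 1, 1) = 385

Hook-length formula: f^λ = n! / Π hook(c), product over all cells c of the Young diagram. For λ = (3, 3, 1, 1, 1, 1, 1), n = 11 boxes. Hook lengths by row (left-to-right, top-to-bottom): [9, 3, 2]; [8, 2, 1]; [5]; [4]; [3]; [2]; [1]. Product of hooks = 103680. So f^λ = 11! / 103680 = 39916800 / 103680 = 385.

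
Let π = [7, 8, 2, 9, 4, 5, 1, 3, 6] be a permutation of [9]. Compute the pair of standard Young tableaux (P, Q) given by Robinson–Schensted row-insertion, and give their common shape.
P = [1, 3, 5, 6] / [2, 4, 9] / [7, 8];  Q = [1, 2, 4, 9] / [3, 5, 6] / [7, 8];  common shape = (4, 3, 2)

Row-insert the values π_1, π_2, … into P one at a time, bumping the leftmost entry strictly greater than the inserted value down to the next row. The recording tableau Q records, in position (i, j), the step at which that cell was added to P.
  Insert 7 (step 1): P = [7];  Q = [1]
  Insert 8 (step 2): P = [7, 8];  Q = [1, 2]
  Insert 2 (step 3): P = [2, 8] / [7];  Q = [1, 2] / [3]
  Insert 9 (step 4): P = [2, 8, 9] / [7];  Q = [1, 2, 4] / [3]
  Insert 4 (step 5): P = [2, 4, 9] / [7, 8];  Q = [1, 2, 4] / [3, 5]
  Insert 5 (step 6): P = [2, 4, 5] / [7, 8, 9];  Q = [1, 2, 4] / [3, 5, 6]
  Insert 1 (step 7): P = [1, 4, 5] / [2, 8, 9] / [7];  Q = [1, 2, 4] / [3, 5, 6] / [7]
  Insert 3 (step 8): P = [1, 3, 5] / [2, 4, 9] / [7, 8];  Q = [1, 2, 4] / [3, 5, 6] / [7, 8]
  Insert 6 (step 9): P = [1, 3, 5, 6] / [2, 4, 9] / [7, 8];  Q = [1, 2, 4, 9] / [3, 5, 6] / [7, 8]
Final shape: (4, 3, 2).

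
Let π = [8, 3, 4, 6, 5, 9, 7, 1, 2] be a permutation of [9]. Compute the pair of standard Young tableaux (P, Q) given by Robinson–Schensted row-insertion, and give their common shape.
P = [1, 2, 5, 7] / [3, 4] / [6, 9] / [8];  Q = [1, 3, 4, 6] / [2, 7] / [5, 9] / [8];  common shape = (4, 2, 2, 1)

Row-insert the values π_1, π_2, … into P one at a time, bumping the leftmost entry strictly greater than the inserted value down to the next row. The recording tableau Q records, in position (i, j), the step at which that cell was added to P.
  Insert 8 (step 1): P = [8];  Q = [1]
  Insert 3 (step 2): P = [3] / [8];  Q = [1] / [2]
  Insert 4 (step 3): P = [3, 4] / [8];  Q = [1, 3] / [2]
  Insert 6 (step 4): P = [3, 4, 6] / [8];  Q = [1, 3, 4] / [2]
  Insert 5 (step 5): P = [3, 4, 5] / [6] / [8];  Q = [1, 3, 4] / [2] / [5]
  Insert 9 (step 6): P = [3, 4, 5, 9] / [6] / [8];  Q = [1, 3, 4, 6] / [2] / [5]
  Insert 7 (step 7): P = [3, 4, 5, 7] / [6, 9] / [8];  Q = [1, 3, 4, 6] / [2, 7] / [5]
  Insert 1 (step 8): P = [1, 4, 5, 7] / [3, 9] / [6] / [8];  Q = [1, 3, 4, 6] / [2, 7] / [5] / [8]
  Insert 2 (step 9): P = [1, 2, 5, 7] / [3, 4] / [6, 9] / [8];  Q = [1, 3, 4, 6] / [2, 7] / [5, 9] / [8]
Final shape: (4, 2, 2, 1).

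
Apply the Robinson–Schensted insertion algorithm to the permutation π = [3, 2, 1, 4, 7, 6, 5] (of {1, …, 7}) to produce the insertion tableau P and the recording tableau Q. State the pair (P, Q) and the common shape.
P = [1, 4, 5] / [2, 6] / [3, 7];  Q = [1, 4, 5] / [2, 6] / [3, 7];  common shape = (3, 2, 2)

Row-insert the values π_1, π_2, … into P one at a time, bumping the leftmost entry strictly greater than the inserted value down to the next row. The recording tableau Q records, in position (i, j), the step at which that cell was added to P.
  Insert 3 (step 1): P = [3];  Q = [1]
  Insert 2 (step 2): P = [2] / [3];  Q = [1] / [2]
  Insert 1 (step 3): P = [1] / [2] / [3];  Q = [1] / [2] / [3]
  Insert 4 (step 4): P = [1, 4] / [2] / [3];  Q = [1, 4] / [2] / [3]
  Insert 7 (step 5): P = [1, 4, 7] / [2] / [3];  Q = [1, 4, 5] / [2] / [3]
  Insert 6 (step 6): P = [1, 4, 6] / [2, 7] / [3];  Q = [1, 4, 5] / [2, 6] / [3]
  Insert 5 (step 7): P = [1, 4, 5] / [2, 6] / [3, 7];  Q = [1, 4, 5] / [2, 6] / [3, 7]
Final shape: (3, 2, 2).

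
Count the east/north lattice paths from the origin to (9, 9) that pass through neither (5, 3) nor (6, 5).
Number of paths = 26570

Inclusion–exclusion. Total paths: C(18, 9) = 48620. Through P₁: C(8, 5)·C(10, 4) = 11760. Through P₂: C(11, 6)·C(7, 3) = 16170. Since P₁ is strictly southwest of P₂, a monotone path through both must visit P₁ then P₂; paths through both = C(8, 5)·C(3, 1)·C(7, 3) = 5880. Avoid both = 48620 − 11760 − 16170 + 5880 = 26570.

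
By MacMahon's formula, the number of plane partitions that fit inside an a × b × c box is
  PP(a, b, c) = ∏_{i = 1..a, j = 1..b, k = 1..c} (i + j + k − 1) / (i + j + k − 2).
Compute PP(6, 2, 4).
PP(6, 2, 4) = 13860

Evaluate the triple product over i = 1..6, j = 1..2, k = 1..4. The factors are (2/1) · (3/2) · (4/3) · (5/4) · (3/2) · (4/3) · (5/4) · (6/5) · … (48 factors total). The numerators and denominators telescope so the product is an integer; carrying out the multiplication exactly gives PP(6, 2, 4) = 13860.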